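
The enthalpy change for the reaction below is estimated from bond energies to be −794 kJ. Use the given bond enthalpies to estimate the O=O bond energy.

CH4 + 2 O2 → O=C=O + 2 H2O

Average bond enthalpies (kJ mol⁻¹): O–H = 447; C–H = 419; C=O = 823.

Let D be the O=O bond energy.
Σ(broken) = 4×419 + 2×D = 1676 + 2D
Σ(formed) = 2×823 + 4×447 = 3434
ΔH = Σ(broken) − Σ(formed) = (1676 + 2D) − (3434) = −1758 + 2D
Setting this equal to −794 kJ gives 2D = 964, so D = 482 kJ/mol.

D(O=O) ≈ 482 kJ/mol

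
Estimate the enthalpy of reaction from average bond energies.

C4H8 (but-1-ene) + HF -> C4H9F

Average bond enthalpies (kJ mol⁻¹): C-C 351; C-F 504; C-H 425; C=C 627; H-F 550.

Bonds broken (reactants):
  C-C: 2 × 351 = 702
  C-H: 8 × 425 = 3400
  C=C: 1 × 627 = 627
  H-F: 1 × 550 = 550
  Σ(broken) = 5279 kJ
Bonds formed (products):
  C-C: 3 × 351 = 1053
  C-F: 1 × 504 = 504
  C-H: 9 × 425 = 3825
  Σ(formed) = 5382 kJ
ΔH = Σ(broken) − Σ(formed) = 5279 − 5382 = −103 kJ

ΔH ≈ −103 kJ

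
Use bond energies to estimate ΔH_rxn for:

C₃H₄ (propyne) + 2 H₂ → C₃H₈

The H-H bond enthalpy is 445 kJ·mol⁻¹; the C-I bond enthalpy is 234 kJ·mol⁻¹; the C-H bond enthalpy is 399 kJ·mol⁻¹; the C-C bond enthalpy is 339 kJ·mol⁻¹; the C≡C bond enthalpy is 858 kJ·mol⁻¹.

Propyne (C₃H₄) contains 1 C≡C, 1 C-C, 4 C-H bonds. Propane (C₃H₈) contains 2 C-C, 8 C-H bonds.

ΔH ≈ −187 kJ

Bonds broken (reactants):
  C≡C: 1 × 858 = 858
  C-C: 1 × 339 = 339
  C-H: 4 × 399 = 1596
  H-H: 2 × 445 = 890
  Σ(broken) = 3683 kJ
Bonds formed (products):
  C-C: 2 × 339 = 678
  C-H: 8 × 399 = 3192
  Σ(formed) = 3870 kJ
ΔH = Σ(broken) − Σ(formed) = 3683 − 3870 = −187 kJ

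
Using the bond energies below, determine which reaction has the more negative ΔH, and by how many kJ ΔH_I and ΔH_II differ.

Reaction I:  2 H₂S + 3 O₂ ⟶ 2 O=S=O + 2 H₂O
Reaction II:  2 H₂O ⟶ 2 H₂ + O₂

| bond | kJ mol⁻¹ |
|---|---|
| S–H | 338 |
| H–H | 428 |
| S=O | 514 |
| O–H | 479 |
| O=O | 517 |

Reaction I, by 1612 kJ

Reaction I:
  Bonds broken (reactants):
    O=O: 3 × 517 = 1551
    S–H: 4 × 338 = 1352
    Σ(broken) = 2903 kJ
  Bonds formed (products):
    O–H: 4 × 479 = 1916
    S=O: 4 × 514 = 2056
    Σ(formed) = 3972 kJ
  ΔH_I = 2903 − 3972 = −1069 kJ
Reaction II:
  Bonds broken (reactants):
    O–H: 4 × 479 = 1916
    Σ(broken) = 1916 kJ
  Bonds formed (products):
    H–H: 2 × 428 = 856
    O=O: 1 × 517 = 517
    Σ(formed) = 1373 kJ
  ΔH_II = 1916 − 1373 = +543 kJ
ΔH_I − ΔH_II = −1612 kJ, so reaction I has the more negative ΔH; |ΔH_I − ΔH_II| = 1612 kJ.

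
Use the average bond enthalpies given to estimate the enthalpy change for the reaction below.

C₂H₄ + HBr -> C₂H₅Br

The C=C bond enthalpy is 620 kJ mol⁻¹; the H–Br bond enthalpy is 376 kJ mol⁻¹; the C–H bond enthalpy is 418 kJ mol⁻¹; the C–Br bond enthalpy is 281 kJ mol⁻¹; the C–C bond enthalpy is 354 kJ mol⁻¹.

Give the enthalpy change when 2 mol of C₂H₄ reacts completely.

Bonds broken (reactants):
  C–H: 4 × 418 = 1672
  C=C: 1 × 620 = 620
  H–Br: 1 × 376 = 376
  Σ(broken) = 2668 kJ
Bonds formed (products):
  C–Br: 1 × 281 = 281
  C–C: 1 × 354 = 354
  C–H: 5 × 418 = 2090
  Σ(formed) = 2725 kJ
ΔH = Σ(broken) − Σ(formed) = 2668 − 2725 = −57 kJ
For 2× the reaction as written: 2 × (−57) = −114 kJ

ΔH = −114 kJ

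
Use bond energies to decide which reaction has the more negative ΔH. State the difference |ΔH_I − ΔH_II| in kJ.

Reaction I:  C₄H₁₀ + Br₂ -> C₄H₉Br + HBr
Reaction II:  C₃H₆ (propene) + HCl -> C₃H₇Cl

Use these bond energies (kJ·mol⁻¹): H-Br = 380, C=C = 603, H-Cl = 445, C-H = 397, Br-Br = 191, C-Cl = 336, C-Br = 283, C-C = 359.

Reaction I, by 31 kJ

Reaction I:
  Bonds broken (reactants):
    Br-Br: 1 × 191 = 191
    C-C: 3 × 359 = 1077
    C-H: 10 × 397 = 3970
    Σ(broken) = 5238 kJ
  Bonds formed (products):
    C-Br: 1 × 283 = 283
    C-C: 3 × 359 = 1077
    C-H: 9 × 397 = 3573
    H-Br: 1 × 380 = 380
    Σ(formed) = 5313 kJ
  ΔH_I = 5238 − 5313 = −75 kJ
Reaction II:
  Bonds broken (reactants):
    C-C: 1 × 359 = 359
    C-H: 6 × 397 = 2382
    C=C: 1 × 603 = 603
    H-Cl: 1 × 445 = 445
    Σ(broken) = 3789 kJ
  Bonds formed (products):
    C-C: 2 × 359 = 718
    C-Cl: 1 × 336 = 336
    C-H: 7 × 397 = 2779
    Σ(formed) = 3833 kJ
  ΔH_II = 3789 − 3833 = −44 kJ
ΔH_I − ΔH_II = −31 kJ, so reaction I has the more negative ΔH; |ΔH_I − ΔH_II| = 31 kJ.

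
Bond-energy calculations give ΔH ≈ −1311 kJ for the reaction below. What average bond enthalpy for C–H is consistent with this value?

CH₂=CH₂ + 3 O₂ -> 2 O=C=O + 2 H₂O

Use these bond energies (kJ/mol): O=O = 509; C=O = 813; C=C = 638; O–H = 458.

Let D be the C–H bond energy.
Σ(broken) = 4×D + 1×638 + 3×509 = 2165 + 4D
Σ(formed) = 4×813 + 4×458 = 5084
ΔH = Σ(broken) − Σ(formed) = (2165 + 4D) − (5084) = −2919 + 4D
Setting this equal to −1311 kJ gives 4D = 1608, so D = 402 kJ/mol.

D(C–H) ≈ 402 kJ/mol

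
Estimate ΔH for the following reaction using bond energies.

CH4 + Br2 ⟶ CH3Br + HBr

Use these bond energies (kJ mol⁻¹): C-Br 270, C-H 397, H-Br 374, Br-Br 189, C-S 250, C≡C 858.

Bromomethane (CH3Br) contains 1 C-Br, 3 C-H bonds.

ΔH ≈ −58 kJ

Bonds broken (reactants):
  Br-Br: 1 × 189 = 189
  C-H: 4 × 397 = 1588
  Σ(broken) = 1777 kJ
Bonds formed (products):
  C-Br: 1 × 270 = 270
  C-H: 3 × 397 = 1191
  H-Br: 1 × 374 = 374
  Σ(formed) = 1835 kJ
ΔH = Σ(broken) − Σ(formed) = 1777 − 1835 = −58 kJ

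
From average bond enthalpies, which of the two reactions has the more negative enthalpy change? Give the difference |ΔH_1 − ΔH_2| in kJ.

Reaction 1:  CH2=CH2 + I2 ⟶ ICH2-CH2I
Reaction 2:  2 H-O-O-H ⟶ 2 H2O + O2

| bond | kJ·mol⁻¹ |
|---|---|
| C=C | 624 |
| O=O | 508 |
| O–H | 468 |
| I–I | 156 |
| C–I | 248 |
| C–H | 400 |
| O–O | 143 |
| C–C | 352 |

Reaction 1:
  Bonds broken (reactants):
    C–H: 4 × 400 = 1600
    C=C: 1 × 624 = 624
    I–I: 1 × 156 = 156
    Σ(broken) = 2380 kJ
  Bonds formed (products):
    C–C: 1 × 352 = 352
    C–H: 4 × 400 = 1600
    C–I: 2 × 248 = 496
    Σ(formed) = 2448 kJ
  ΔH_1 = 2380 − 2448 = −68 kJ
Reaction 2:
  Bonds broken (reactants):
    O–H: 4 × 468 = 1872
    O–O: 2 × 143 = 286
    Σ(broken) = 2158 kJ
  Bonds formed (products):
    O–H: 4 × 468 = 1872
    O=O: 1 × 508 = 508
    Σ(formed) = 2380 kJ
  ΔH_2 = 2158 − 2380 = −222 kJ
ΔH_1 − ΔH_2 = +154 kJ, so reaction 2 has the more negative ΔH; |ΔH_1 − ΔH_2| = 154 kJ.

Reaction 2, by 154 kJ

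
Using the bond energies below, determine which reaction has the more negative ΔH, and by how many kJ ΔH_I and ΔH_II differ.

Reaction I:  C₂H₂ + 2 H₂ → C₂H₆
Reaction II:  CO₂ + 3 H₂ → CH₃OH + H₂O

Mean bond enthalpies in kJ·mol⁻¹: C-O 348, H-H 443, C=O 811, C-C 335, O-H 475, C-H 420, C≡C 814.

Reaction I:
  Bonds broken (reactants):
    C≡C: 1 × 814 = 814
    C-H: 2 × 420 = 840
    H-H: 2 × 443 = 886
    Σ(broken) = 2540 kJ
  Bonds formed (products):
    C-C: 1 × 335 = 335
    C-H: 6 × 420 = 2520
    Σ(formed) = 2855 kJ
  ΔH_I = 2540 − 2855 = −315 kJ
Reaction II:
  Bonds broken (reactants):
    C=O: 2 × 811 = 1622
    H-H: 3 × 443 = 1329
    Σ(broken) = 2951 kJ
  Bonds formed (products):
    C-H: 3 × 420 = 1260
    C-O: 1 × 348 = 348
    O-H: 3 × 475 = 1425
    Σ(formed) = 3033 kJ
  ΔH_II = 2951 − 3033 = −82 kJ
ΔH_I − ΔH_II = −233 kJ, so reaction I has the more negative ΔH; |ΔH_I − ΔH_II| = 233 kJ.

Reaction I, by 233 kJ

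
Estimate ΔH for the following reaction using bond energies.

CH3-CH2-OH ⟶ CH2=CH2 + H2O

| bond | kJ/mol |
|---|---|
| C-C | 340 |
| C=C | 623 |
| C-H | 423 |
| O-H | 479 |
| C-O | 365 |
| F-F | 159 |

ΔH ≈ +26 kJ

Bonds broken (reactants):
  C-C: 1 × 340 = 340
  C-H: 5 × 423 = 2115
  C-O: 1 × 365 = 365
  O-H: 1 × 479 = 479
  Σ(broken) = 3299 kJ
Bonds formed (products):
  C-H: 4 × 423 = 1692
  C=C: 1 × 623 = 623
  O-H: 2 × 479 = 958
  Σ(formed) = 3273 kJ
ΔH = Σ(broken) − Σ(formed) = 3299 − 3273 = +26 kJ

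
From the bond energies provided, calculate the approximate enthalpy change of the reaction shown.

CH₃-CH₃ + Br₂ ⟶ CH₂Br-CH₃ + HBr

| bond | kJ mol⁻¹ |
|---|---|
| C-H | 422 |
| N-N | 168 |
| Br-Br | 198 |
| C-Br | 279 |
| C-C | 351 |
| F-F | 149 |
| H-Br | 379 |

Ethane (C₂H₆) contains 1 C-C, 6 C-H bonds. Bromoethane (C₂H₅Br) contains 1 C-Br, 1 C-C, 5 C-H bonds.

Bonds broken (reactants):
  Br-Br: 1 × 198 = 198
  C-C: 1 × 351 = 351
  C-H: 6 × 422 = 2532
  Σ(broken) = 3081 kJ
Bonds formed (products):
  C-Br: 1 × 279 = 279
  C-C: 1 × 351 = 351
  C-H: 5 × 422 = 2110
  H-Br: 1 × 379 = 379
  Σ(formed) = 3119 kJ
ΔH = Σ(broken) − Σ(formed) = 3081 − 3119 = −38 kJ

ΔH ≈ −38 kJ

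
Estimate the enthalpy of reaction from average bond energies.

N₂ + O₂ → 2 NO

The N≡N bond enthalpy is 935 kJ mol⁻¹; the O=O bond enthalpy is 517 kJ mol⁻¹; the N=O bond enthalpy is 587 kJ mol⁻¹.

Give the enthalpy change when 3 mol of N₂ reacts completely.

Bonds broken (reactants):
  N≡N: 1 × 935 = 935
  O=O: 1 × 517 = 517
  Σ(broken) = 1452 kJ
Bonds formed (products):
  N=O: 2 × 587 = 1174
  Σ(formed) = 1174 kJ
ΔH = Σ(broken) − Σ(formed) = 1452 − 1174 = +278 kJ
For 3× the reaction as written: 3 × (+278) = +834 kJ

ΔH = +834 kJ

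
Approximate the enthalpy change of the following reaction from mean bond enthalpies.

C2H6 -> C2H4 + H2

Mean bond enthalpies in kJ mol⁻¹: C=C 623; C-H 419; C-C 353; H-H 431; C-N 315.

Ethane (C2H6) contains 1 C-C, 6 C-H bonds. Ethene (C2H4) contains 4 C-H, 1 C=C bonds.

Bonds broken (reactants):
  C-C: 1 × 353 = 353
  C-H: 6 × 419 = 2514
  Σ(broken) = 2867 kJ
Bonds formed (products):
  C-H: 4 × 419 = 1676
  C=C: 1 × 623 = 623
  H-H: 1 × 431 = 431
  Σ(formed) = 2730 kJ
ΔH = Σ(broken) − Σ(formed) = 2867 − 2730 = +137 kJ

ΔH ≈ +137 kJ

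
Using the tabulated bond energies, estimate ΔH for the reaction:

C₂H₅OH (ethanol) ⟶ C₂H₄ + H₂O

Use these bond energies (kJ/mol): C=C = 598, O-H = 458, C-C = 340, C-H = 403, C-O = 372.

Bonds broken (reactants):
  C-C: 1 × 340 = 340
  C-H: 5 × 403 = 2015
  C-O: 1 × 372 = 372
  O-H: 1 × 458 = 458
  Σ(broken) = 3185 kJ
Bonds formed (products):
  C-H: 4 × 403 = 1612
  C=C: 1 × 598 = 598
  O-H: 2 × 458 = 916
  Σ(formed) = 3126 kJ
ΔH = Σ(broken) − Σ(formed) = 3185 − 3126 = +59 kJ

ΔH ≈ +59 kJ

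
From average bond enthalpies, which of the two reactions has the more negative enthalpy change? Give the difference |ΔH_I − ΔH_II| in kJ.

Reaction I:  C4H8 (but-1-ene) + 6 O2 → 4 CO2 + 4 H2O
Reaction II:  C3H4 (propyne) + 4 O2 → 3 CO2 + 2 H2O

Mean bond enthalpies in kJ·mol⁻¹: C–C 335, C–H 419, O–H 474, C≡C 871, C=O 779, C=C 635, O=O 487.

Reaction I, by 705 kJ

Reaction I:
  Bonds broken (reactants):
    C–C: 2 × 335 = 670
    C–H: 8 × 419 = 3352
    C=C: 1 × 635 = 635
    O=O: 6 × 487 = 2922
    Σ(broken) = 7579 kJ
  Bonds formed (products):
    C=O: 8 × 779 = 6232
    O–H: 8 × 474 = 3792
    Σ(formed) = 10024 kJ
  ΔH_I = 7579 − 10024 = −2445 kJ
Reaction II:
  Bonds broken (reactants):
    C≡C: 1 × 871 = 871
    C–C: 1 × 335 = 335
    C–H: 4 × 419 = 1676
    O=O: 4 × 487 = 1948
    Σ(broken) = 4830 kJ
  Bonds formed (products):
    C=O: 6 × 779 = 4674
    O–H: 4 × 474 = 1896
    Σ(formed) = 6570 kJ
  ΔH_II = 4830 − 6570 = −1740 kJ
ΔH_I − ΔH_II = −705 kJ, so reaction I has the more negative ΔH; |ΔH_I − ΔH_II| = 705 kJ.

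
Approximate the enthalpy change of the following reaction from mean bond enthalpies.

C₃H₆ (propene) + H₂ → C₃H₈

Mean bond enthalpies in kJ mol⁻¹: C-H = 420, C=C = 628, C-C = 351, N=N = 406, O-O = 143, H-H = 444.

ΔH ≈ −119 kJ

Bonds broken (reactants):
  C-C: 1 × 351 = 351
  C-H: 6 × 420 = 2520
  C=C: 1 × 628 = 628
  H-H: 1 × 444 = 444
  Σ(broken) = 3943 kJ
Bonds formed (products):
  C-C: 2 × 351 = 702
  C-H: 8 × 420 = 3360
  Σ(formed) = 4062 kJ
ΔH = Σ(broken) − Σ(formed) = 3943 − 4062 = −119 kJ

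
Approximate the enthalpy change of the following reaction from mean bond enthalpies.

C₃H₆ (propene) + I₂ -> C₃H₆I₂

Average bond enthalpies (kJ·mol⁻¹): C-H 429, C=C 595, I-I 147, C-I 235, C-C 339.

Bonds broken (reactants):
  C-C: 1 × 339 = 339
  C-H: 6 × 429 = 2574
  C=C: 1 × 595 = 595
  I-I: 1 × 147 = 147
  Σ(broken) = 3655 kJ
Bonds formed (products):
  C-C: 2 × 339 = 678
  C-H: 6 × 429 = 2574
  C-I: 2 × 235 = 470
  Σ(formed) = 3722 kJ
ΔH = Σ(broken) − Σ(formed) = 3655 − 3722 = −67 kJ

ΔH ≈ −67 kJ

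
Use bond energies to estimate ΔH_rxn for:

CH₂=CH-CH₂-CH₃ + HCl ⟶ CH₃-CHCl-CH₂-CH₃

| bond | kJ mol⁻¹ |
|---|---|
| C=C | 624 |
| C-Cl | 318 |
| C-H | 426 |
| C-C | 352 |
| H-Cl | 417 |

ΔH ≈ −55 kJ

Bonds broken (reactants):
  C-C: 2 × 352 = 704
  C-H: 8 × 426 = 3408
  C=C: 1 × 624 = 624
  H-Cl: 1 × 417 = 417
  Σ(broken) = 5153 kJ
Bonds formed (products):
  C-C: 3 × 352 = 1056
  C-Cl: 1 × 318 = 318
  C-H: 9 × 426 = 3834
  Σ(formed) = 5208 kJ
ΔH = Σ(broken) − Σ(formed) = 5153 − 5208 = −55 kJ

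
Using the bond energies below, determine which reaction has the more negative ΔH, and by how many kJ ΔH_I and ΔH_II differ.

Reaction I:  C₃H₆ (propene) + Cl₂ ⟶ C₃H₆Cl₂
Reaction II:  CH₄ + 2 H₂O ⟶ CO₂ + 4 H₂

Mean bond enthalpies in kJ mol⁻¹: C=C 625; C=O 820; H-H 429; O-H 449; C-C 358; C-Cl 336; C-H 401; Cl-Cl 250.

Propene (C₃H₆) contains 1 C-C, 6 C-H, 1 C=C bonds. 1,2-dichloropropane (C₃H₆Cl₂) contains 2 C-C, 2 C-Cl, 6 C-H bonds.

Reaction I, by 199 kJ

Reaction I:
  Bonds broken (reactants):
    C-C: 1 × 358 = 358
    C-H: 6 × 401 = 2406
    C=C: 1 × 625 = 625
    Cl-Cl: 1 × 250 = 250
    Σ(broken) = 3639 kJ
  Bonds formed (products):
    C-C: 2 × 358 = 716
    C-Cl: 2 × 336 = 672
    C-H: 6 × 401 = 2406
    Σ(formed) = 3794 kJ
  ΔH_I = 3639 − 3794 = −155 kJ
Reaction II:
  Bonds broken (reactants):
    C-H: 4 × 401 = 1604
    O-H: 4 × 449 = 1796
    Σ(broken) = 3400 kJ
  Bonds formed (products):
    C=O: 2 × 820 = 1640
    H-H: 4 × 429 = 1716
    Σ(formed) = 3356 kJ
  ΔH_II = 3400 − 3356 = +44 kJ
ΔH_I − ΔH_II = −199 kJ, so reaction I has the more negative ΔH; |ΔH_I − ΔH_II| = 199 kJ.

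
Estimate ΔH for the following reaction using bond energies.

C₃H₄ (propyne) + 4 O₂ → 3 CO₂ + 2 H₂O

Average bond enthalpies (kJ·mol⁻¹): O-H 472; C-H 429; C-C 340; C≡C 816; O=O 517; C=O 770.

ΔH ≈ −1568 kJ

Bonds broken (reactants):
  C≡C: 1 × 816 = 816
  C-C: 1 × 340 = 340
  C-H: 4 × 429 = 1716
  O=O: 4 × 517 = 2068
  Σ(broken) = 4940 kJ
Bonds formed (products):
  C=O: 6 × 770 = 4620
  O-H: 4 × 472 = 1888
  Σ(formed) = 6508 kJ
ΔH = Σ(broken) − Σ(formed) = 4940 − 6508 = −1568 kJ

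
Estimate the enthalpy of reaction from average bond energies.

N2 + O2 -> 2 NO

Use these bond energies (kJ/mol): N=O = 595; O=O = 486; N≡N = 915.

Bonds broken (reactants):
  N≡N: 1 × 915 = 915
  O=O: 1 × 486 = 486
  Σ(broken) = 1401 kJ
Bonds formed (products):
  N=O: 2 × 595 = 1190
  Σ(formed) = 1190 kJ
ΔH = Σ(broken) − Σ(formed) = 1401 − 1190 = +211 kJ

ΔH ≈ +211 kJ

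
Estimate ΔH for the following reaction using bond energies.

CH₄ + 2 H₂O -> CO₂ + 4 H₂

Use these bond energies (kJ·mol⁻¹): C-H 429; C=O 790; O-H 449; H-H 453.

Bonds broken (reactants):
  C-H: 4 × 429 = 1716
  O-H: 4 × 449 = 1796
  Σ(broken) = 3512 kJ
Bonds formed (products):
  C=O: 2 × 790 = 1580
  H-H: 4 × 453 = 1812
  Σ(formed) = 3392 kJ
ΔH = Σ(broken) − Σ(formed) = 3512 − 3392 = +120 kJ

ΔH ≈ +120 kJ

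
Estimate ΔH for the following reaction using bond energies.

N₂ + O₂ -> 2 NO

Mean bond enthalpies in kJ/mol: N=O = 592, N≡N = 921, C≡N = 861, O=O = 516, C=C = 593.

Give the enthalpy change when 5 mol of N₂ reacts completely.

Bonds broken (reactants):
  N≡N: 1 × 921 = 921
  O=O: 1 × 516 = 516
  Σ(broken) = 1437 kJ
Bonds formed (products):
  N=O: 2 × 592 = 1184
  Σ(formed) = 1184 kJ
ΔH = Σ(broken) − Σ(formed) = 1437 − 1184 = +253 kJ
For 5× the reaction as written: 5 × (+253) = +1265 kJ

ΔH = +1265 kJ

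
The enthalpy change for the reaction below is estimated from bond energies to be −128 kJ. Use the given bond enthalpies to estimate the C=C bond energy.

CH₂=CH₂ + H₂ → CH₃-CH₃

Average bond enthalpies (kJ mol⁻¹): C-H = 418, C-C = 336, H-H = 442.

D(C=C) ≈ 602 kJ/mol

Let D be the C=C bond energy.
Σ(broken) = 4×418 + 1×D + 1×442 = 2114 + D
Σ(formed) = 1×336 + 6×418 = 2844
ΔH = Σ(broken) − Σ(formed) = (2114 + D) − (2844) = −730 + D
Setting this equal to −128 kJ gives D = 602 kJ/mol.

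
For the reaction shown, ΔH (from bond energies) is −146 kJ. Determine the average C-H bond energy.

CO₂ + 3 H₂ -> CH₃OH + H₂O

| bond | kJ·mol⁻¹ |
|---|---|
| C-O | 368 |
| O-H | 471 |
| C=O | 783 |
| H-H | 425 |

D(C-H) ≈ 402 kJ/mol

Let D be the C-H bond energy.
Σ(broken) = 2×783 + 3×425 = 2841
Σ(formed) = 3×D + 1×368 + 3×471 = 1781 + 3D
ΔH = Σ(broken) − Σ(formed) = (2841) − (1781 + 3D) = +1060 − 3D
Setting this equal to −146 kJ gives 3D = 1206, so D = 402 kJ/mol.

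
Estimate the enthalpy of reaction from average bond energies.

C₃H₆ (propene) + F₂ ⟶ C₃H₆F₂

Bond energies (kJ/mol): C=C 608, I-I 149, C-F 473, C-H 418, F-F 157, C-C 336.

Bonds broken (reactants):
  C-C: 1 × 336 = 336
  C-H: 6 × 418 = 2508
  C=C: 1 × 608 = 608
  F-F: 1 × 157 = 157
  Σ(broken) = 3609 kJ
Bonds formed (products):
  C-C: 2 × 336 = 672
  C-F: 2 × 473 = 946
  C-H: 6 × 418 = 2508
  Σ(formed) = 4126 kJ
ΔH = Σ(broken) − Σ(formed) = 3609 − 4126 = −517 kJ

ΔH ≈ −517 kJ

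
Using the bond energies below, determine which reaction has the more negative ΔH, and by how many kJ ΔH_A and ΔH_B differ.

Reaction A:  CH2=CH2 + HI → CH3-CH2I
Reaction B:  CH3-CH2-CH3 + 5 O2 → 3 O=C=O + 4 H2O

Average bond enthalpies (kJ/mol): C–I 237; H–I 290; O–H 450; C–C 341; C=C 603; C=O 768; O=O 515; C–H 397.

Reaction B, by 1693 kJ

Reaction A:
  Bonds broken (reactants):
    C–H: 4 × 397 = 1588
    C=C: 1 × 603 = 603
    H–I: 1 × 290 = 290
    Σ(broken) = 2481 kJ
  Bonds formed (products):
    C–C: 1 × 341 = 341
    C–H: 5 × 397 = 1985
    C–I: 1 × 237 = 237
    Σ(formed) = 2563 kJ
  ΔH_A = 2481 − 2563 = −82 kJ
Reaction B:
  Bonds broken (reactants):
    C–C: 2 × 341 = 682
    C–H: 8 × 397 = 3176
    O=O: 5 × 515 = 2575
    Σ(broken) = 6433 kJ
  Bonds formed (products):
    C=O: 6 × 768 = 4608
    O–H: 8 × 450 = 3600
    Σ(formed) = 8208 kJ
  ΔH_B = 6433 − 8208 = −1775 kJ
ΔH_A − ΔH_B = +1693 kJ, so reaction B has the more negative ΔH; |ΔH_A − ΔH_B| = 1693 kJ.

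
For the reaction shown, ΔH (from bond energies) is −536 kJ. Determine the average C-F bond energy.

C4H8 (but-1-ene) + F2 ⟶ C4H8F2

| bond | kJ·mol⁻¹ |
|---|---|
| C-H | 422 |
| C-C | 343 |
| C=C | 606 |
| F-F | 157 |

D(C-F) ≈ 478 kJ/mol

Let D be the C-F bond energy.
Σ(broken) = 2×343 + 8×422 + 1×606 + 1×157 = 4825
Σ(formed) = 3×343 + 2×D + 8×422 = 4405 + 2D
ΔH = Σ(broken) − Σ(formed) = (4825) − (4405 + 2D) = +420 − 2D
Setting this equal to −536 kJ gives 2D = 956, so D = 478 kJ/mol.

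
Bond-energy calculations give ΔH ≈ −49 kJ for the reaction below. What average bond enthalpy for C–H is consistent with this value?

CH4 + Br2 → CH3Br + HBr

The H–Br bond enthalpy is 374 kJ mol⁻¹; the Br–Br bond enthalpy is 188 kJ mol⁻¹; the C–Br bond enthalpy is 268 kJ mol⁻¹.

D(C–H) ≈ 405 kJ/mol

Let D be the C–H bond energy.
Σ(broken) = 1×188 + 4×D = 188 + 4D
Σ(formed) = 1×268 + 3×D + 1×374 = 642 + 3D
ΔH = Σ(broken) − Σ(formed) = (188 + 4D) − (642 + 3D) = −454 + D
Setting this equal to −49 kJ gives D = 405 kJ/mol.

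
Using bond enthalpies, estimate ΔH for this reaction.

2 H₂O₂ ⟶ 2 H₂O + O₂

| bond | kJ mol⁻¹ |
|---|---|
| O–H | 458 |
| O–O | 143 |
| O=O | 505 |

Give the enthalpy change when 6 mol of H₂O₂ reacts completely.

ΔH = −657 kJ

Bonds broken (reactants):
  O–H: 4 × 458 = 1832
  O–O: 2 × 143 = 286
  Σ(broken) = 2118 kJ
Bonds formed (products):
  O–H: 4 × 458 = 1832
  O=O: 1 × 505 = 505
  Σ(formed) = 2337 kJ
ΔH = Σ(broken) − Σ(formed) = 2118 − 2337 = −219 kJ
For 3× the reaction as written: 3 × (−219) = −657 kJ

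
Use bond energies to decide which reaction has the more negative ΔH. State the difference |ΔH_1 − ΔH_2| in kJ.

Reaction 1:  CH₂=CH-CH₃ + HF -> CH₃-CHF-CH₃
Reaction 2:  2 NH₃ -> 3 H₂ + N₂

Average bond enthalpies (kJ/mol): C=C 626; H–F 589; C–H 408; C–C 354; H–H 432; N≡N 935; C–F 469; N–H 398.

Reaction 1:
  Bonds broken (reactants):
    C–C: 1 × 354 = 354
    C–H: 6 × 408 = 2448
    C=C: 1 × 626 = 626
    H–F: 1 × 589 = 589
    Σ(broken) = 4017 kJ
  Bonds formed (products):
    C–C: 2 × 354 = 708
    C–F: 1 × 469 = 469
    C–H: 7 × 408 = 2856
    Σ(formed) = 4033 kJ
  ΔH_1 = 4017 − 4033 = −16 kJ
Reaction 2:
  Bonds broken (reactants):
    N–H: 6 × 398 = 2388
    Σ(broken) = 2388 kJ
  Bonds formed (products):
    H–H: 3 × 432 = 1296
    N≡N: 1 × 935 = 935
    Σ(formed) = 2231 kJ
  ΔH_2 = 2388 − 2231 = +157 kJ
ΔH_1 − ΔH_2 = −173 kJ, so reaction 1 has the more negative ΔH; |ΔH_1 − ΔH_2| = 173 kJ.

Reaction 1, by 173 kJ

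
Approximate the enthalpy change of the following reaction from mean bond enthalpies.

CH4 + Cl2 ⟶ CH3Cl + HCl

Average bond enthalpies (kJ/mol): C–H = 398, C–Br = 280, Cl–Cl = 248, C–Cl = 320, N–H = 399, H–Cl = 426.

ΔH ≈ −100 kJ

Bonds broken (reactants):
  C–H: 4 × 398 = 1592
  Cl–Cl: 1 × 248 = 248
  Σ(broken) = 1840 kJ
Bonds formed (products):
  C–Cl: 1 × 320 = 320
  C–H: 3 × 398 = 1194
  H–Cl: 1 × 426 = 426
  Σ(formed) = 1940 kJ
ΔH = Σ(broken) − Σ(formed) = 1840 − 1940 = −100 kJ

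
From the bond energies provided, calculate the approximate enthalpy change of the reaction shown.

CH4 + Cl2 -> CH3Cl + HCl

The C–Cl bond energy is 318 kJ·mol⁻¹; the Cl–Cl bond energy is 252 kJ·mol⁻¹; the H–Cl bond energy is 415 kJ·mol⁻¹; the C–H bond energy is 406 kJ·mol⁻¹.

ΔH ≈ −75 kJ

Bonds broken (reactants):
  C–H: 4 × 406 = 1624
  Cl–Cl: 1 × 252 = 252
  Σ(broken) = 1876 kJ
Bonds formed (products):
  C–Cl: 1 × 318 = 318
  C–H: 3 × 406 = 1218
  H–Cl: 1 × 415 = 415
  Σ(formed) = 1951 kJ
ΔH = Σ(broken) − Σ(formed) = 1876 − 1951 = −75 kJ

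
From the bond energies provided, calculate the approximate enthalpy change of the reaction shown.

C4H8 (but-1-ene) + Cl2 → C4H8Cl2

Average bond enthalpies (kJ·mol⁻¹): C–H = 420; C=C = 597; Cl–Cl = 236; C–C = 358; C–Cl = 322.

Bonds broken (reactants):
  C–C: 2 × 358 = 716
  C–H: 8 × 420 = 3360
  C=C: 1 × 597 = 597
  Cl–Cl: 1 × 236 = 236
  Σ(broken) = 4909 kJ
Bonds formed (products):
  C–C: 3 × 358 = 1074
  C–Cl: 2 × 322 = 644
  C–H: 8 × 420 = 3360
  Σ(formed) = 5078 kJ
ΔH = Σ(broken) − Σ(formed) = 4909 − 5078 = −169 kJ

ΔH ≈ −169 kJ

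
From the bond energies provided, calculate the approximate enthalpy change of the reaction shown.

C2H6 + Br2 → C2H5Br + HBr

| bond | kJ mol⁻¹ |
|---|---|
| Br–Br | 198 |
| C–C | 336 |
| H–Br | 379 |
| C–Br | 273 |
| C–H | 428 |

Bonds broken (reactants):
  Br–Br: 1 × 198 = 198
  C–C: 1 × 336 = 336
  C–H: 6 × 428 = 2568
  Σ(broken) = 3102 kJ
Bonds formed (products):
  C–Br: 1 × 273 = 273
  C–C: 1 × 336 = 336
  C–H: 5 × 428 = 2140
  H–Br: 1 × 379 = 379
  Σ(formed) = 3128 kJ
ΔH = Σ(broken) − Σ(formed) = 3102 − 3128 = −26 kJ

ΔH ≈ −26 kJ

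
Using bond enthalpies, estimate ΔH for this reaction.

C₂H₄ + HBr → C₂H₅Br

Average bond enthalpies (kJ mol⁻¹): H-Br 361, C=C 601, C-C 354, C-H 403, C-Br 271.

Bonds broken (reactants):
  C-H: 4 × 403 = 1612
  C=C: 1 × 601 = 601
  H-Br: 1 × 361 = 361
  Σ(broken) = 2574 kJ
Bonds formed (products):
  C-Br: 1 × 271 = 271
  C-C: 1 × 354 = 354
  C-H: 5 × 403 = 2015
  Σ(formed) = 2640 kJ
ΔH = Σ(broken) − Σ(formed) = 2574 − 2640 = −66 kJ

ΔH ≈ −66 kJ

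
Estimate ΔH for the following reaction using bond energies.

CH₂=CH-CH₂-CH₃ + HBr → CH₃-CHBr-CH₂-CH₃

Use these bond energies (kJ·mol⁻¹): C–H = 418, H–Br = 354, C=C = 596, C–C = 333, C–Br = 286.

Bonds broken (reactants):
  C–C: 2 × 333 = 666
  C–H: 8 × 418 = 3344
  C=C: 1 × 596 = 596
  H–Br: 1 × 354 = 354
  Σ(broken) = 4960 kJ
Bonds formed (products):
  C–Br: 1 × 286 = 286
  C–C: 3 × 333 = 999
  C–H: 9 × 418 = 3762
  Σ(formed) = 5047 kJ
ΔH = Σ(broken) − Σ(formed) = 4960 − 5047 = −87 kJ

ΔH ≈ −87 kJ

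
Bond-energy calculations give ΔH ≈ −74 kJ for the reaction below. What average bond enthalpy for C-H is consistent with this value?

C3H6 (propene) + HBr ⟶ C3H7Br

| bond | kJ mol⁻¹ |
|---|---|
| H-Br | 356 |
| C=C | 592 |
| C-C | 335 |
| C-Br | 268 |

D(C-H) ≈ 419 kJ/mol

Let D be the C-H bond energy.
Σ(broken) = 1×335 + 6×D + 1×592 + 1×356 = 1283 + 6D
Σ(formed) = 1×268 + 2×335 + 7×D = 938 + 7D
ΔH = Σ(broken) − Σ(formed) = (1283 + 6D) − (938 + 7D) = +345 − D
Setting this equal to −74 kJ gives D = 419 kJ/mol.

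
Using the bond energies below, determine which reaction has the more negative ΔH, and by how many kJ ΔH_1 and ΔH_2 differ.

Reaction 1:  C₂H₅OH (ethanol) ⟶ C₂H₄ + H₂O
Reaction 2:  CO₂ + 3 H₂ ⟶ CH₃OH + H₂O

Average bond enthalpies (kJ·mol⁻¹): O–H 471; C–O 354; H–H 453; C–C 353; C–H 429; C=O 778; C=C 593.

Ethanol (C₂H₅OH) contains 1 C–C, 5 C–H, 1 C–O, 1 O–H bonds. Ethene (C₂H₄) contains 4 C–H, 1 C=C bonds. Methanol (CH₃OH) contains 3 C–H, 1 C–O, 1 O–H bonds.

Reaction 1:
  Bonds broken (reactants):
    C–C: 1 × 353 = 353
    C–H: 5 × 429 = 2145
    C–O: 1 × 354 = 354
    O–H: 1 × 471 = 471
    Σ(broken) = 3323 kJ
  Bonds formed (products):
    C–H: 4 × 429 = 1716
    C=C: 1 × 593 = 593
    O–H: 2 × 471 = 942
    Σ(formed) = 3251 kJ
  ΔH_1 = 3323 − 3251 = +72 kJ
Reaction 2:
  Bonds broken (reactants):
    C=O: 2 × 778 = 1556
    H–H: 3 × 453 = 1359
    Σ(broken) = 2915 kJ
  Bonds formed (products):
    C–H: 3 × 429 = 1287
    C–O: 1 × 354 = 354
    O–H: 3 × 471 = 1413
    Σ(formed) = 3054 kJ
  ΔH_2 = 2915 − 3054 = −139 kJ
ΔH_1 − ΔH_2 = +211 kJ, so reaction 2 has the more negative ΔH; |ΔH_1 − ΔH_2| = 211 kJ.

Reaction 2, by 211 kJ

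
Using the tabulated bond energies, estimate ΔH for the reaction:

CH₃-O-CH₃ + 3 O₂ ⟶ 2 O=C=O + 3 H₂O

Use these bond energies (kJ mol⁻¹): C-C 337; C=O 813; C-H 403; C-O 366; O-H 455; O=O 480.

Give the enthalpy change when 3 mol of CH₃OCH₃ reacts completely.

ΔH = −4176 kJ

Bonds broken (reactants):
  C-H: 6 × 403 = 2418
  C-O: 2 × 366 = 732
  O=O: 3 × 480 = 1440
  Σ(broken) = 4590 kJ
Bonds formed (products):
  C=O: 4 × 813 = 3252
  O-H: 6 × 455 = 2730
  Σ(formed) = 5982 kJ
ΔH = Σ(broken) − Σ(formed) = 4590 − 5982 = −1392 kJ
For 3× the reaction as written: 3 × (−1392) = −4176 kJ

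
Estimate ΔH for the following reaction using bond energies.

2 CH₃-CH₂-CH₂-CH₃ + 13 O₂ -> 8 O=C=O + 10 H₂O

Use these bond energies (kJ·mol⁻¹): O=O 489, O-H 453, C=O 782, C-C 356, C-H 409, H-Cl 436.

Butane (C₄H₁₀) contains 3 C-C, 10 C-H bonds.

ΔH ≈ −4899 kJ

Bonds broken (reactants):
  C-C: 6 × 356 = 2136
  C-H: 20 × 409 = 8180
  O=O: 13 × 489 = 6357
  Σ(broken) = 16673 kJ
Bonds formed (products):
  C=O: 16 × 782 = 12512
  O-H: 20 × 453 = 9060
  Σ(formed) = 21572 kJ
ΔH = Σ(broken) − Σ(formed) = 16673 − 21572 = −4899 kJ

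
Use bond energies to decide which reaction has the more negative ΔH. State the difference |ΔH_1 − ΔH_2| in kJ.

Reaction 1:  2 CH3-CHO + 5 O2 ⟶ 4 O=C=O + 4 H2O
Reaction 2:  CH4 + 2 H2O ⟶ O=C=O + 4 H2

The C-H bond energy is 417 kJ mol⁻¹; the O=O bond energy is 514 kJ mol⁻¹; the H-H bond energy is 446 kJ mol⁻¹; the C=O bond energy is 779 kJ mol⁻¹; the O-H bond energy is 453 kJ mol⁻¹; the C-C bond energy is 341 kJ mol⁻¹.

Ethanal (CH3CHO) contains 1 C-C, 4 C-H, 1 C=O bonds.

Reaction 1:
  Bonds broken (reactants):
    C-C: 2 × 341 = 682
    C-H: 8 × 417 = 3336
    C=O: 2 × 779 = 1558
    O=O: 5 × 514 = 2570
    Σ(broken) = 8146 kJ
  Bonds formed (products):
    C=O: 8 × 779 = 6232
    O-H: 8 × 453 = 3624
    Σ(formed) = 9856 kJ
  ΔH_1 = 8146 − 9856 = −1710 kJ
Reaction 2:
  Bonds broken (reactants):
    C-H: 4 × 417 = 1668
    O-H: 4 × 453 = 1812
    Σ(broken) = 3480 kJ
  Bonds formed (products):
    C=O: 2 × 779 = 1558
    H-H: 4 × 446 = 1784
    Σ(formed) = 3342 kJ
  ΔH_2 = 3480 − 3342 = +138 kJ
ΔH_1 − ΔH_2 = −1848 kJ, so reaction 1 has the more negative ΔH; |ΔH_1 − ΔH_2| = 1848 kJ.

Reaction 1, by 1848 kJ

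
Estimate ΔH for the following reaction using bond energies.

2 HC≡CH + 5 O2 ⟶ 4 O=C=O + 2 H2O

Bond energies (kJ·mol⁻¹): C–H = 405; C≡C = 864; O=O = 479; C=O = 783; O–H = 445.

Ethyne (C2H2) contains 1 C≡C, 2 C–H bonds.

ΔH ≈ −2301 kJ

Bonds broken (reactants):
  C≡C: 2 × 864 = 1728
  C–H: 4 × 405 = 1620
  O=O: 5 × 479 = 2395
  Σ(broken) = 5743 kJ
Bonds formed (products):
  C=O: 8 × 783 = 6264
  O–H: 4 × 445 = 1780
  Σ(formed) = 8044 kJ
ΔH = Σ(broken) − Σ(formed) = 5743 − 8044 = −2301 kJ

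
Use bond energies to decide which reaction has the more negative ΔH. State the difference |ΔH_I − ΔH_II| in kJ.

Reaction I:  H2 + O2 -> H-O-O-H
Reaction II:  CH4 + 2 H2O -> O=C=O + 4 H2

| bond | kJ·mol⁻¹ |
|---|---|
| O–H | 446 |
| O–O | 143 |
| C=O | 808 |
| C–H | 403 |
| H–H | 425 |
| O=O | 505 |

Reaction I:
  Bonds broken (reactants):
    H–H: 1 × 425 = 425
    O=O: 1 × 505 = 505
    Σ(broken) = 930 kJ
  Bonds formed (products):
    O–H: 2 × 446 = 892
    O–O: 1 × 143 = 143
    Σ(formed) = 1035 kJ
  ΔH_I = 930 − 1035 = −105 kJ
Reaction II:
  Bonds broken (reactants):
    C–H: 4 × 403 = 1612
    O–H: 4 × 446 = 1784
    Σ(broken) = 3396 kJ
  Bonds formed (products):
    C=O: 2 × 808 = 1616
    H–H: 4 × 425 = 1700
    Σ(formed) = 3316 kJ
  ΔH_II = 3396 − 3316 = +80 kJ
ΔH_I − ΔH_II = −185 kJ, so reaction I has the more negative ΔH; |ΔH_I − ΔH_II| = 185 kJ.

Reaction I, by 185 kJ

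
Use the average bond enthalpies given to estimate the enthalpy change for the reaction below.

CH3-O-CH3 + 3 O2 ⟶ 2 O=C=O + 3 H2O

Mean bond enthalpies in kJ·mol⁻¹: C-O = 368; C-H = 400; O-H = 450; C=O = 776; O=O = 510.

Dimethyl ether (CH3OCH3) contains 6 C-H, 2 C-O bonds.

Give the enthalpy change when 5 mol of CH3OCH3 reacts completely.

ΔH = −5690 kJ

Bonds broken (reactants):
  C-H: 6 × 400 = 2400
  C-O: 2 × 368 = 736
  O=O: 3 × 510 = 1530
  Σ(broken) = 4666 kJ
Bonds formed (products):
  C=O: 4 × 776 = 3104
  O-H: 6 × 450 = 2700
  Σ(formed) = 5804 kJ
ΔH = Σ(broken) − Σ(formed) = 4666 − 5804 = −1138 kJ
For 5× the reaction as written: 5 × (−1138) = −5690 kJ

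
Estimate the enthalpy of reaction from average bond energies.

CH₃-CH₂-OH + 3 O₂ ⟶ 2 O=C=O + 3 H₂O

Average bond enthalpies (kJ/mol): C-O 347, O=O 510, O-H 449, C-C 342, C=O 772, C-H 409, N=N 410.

ΔH ≈ −1069 kJ

Bonds broken (reactants):
  C-C: 1 × 342 = 342
  C-H: 5 × 409 = 2045
  C-O: 1 × 347 = 347
  O-H: 1 × 449 = 449
  O=O: 3 × 510 = 1530
  Σ(broken) = 4713 kJ
Bonds formed (products):
  C=O: 4 × 772 = 3088
  O-H: 6 × 449 = 2694
  Σ(formed) = 5782 kJ
ΔH = Σ(broken) − Σ(formed) = 4713 − 5782 = −1069 kJ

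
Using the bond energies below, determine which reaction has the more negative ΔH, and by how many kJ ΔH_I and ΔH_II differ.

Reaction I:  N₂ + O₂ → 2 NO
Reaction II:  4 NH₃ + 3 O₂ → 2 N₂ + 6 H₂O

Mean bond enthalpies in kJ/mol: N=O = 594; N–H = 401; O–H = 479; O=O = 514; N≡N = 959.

Reaction II, by 1597 kJ

Reaction I:
  Bonds broken (reactants):
    N≡N: 1 × 959 = 959
    O=O: 1 × 514 = 514
    Σ(broken) = 1473 kJ
  Bonds formed (products):
    N=O: 2 × 594 = 1188
    Σ(formed) = 1188 kJ
  ΔH_I = 1473 − 1188 = +285 kJ
Reaction II:
  Bonds broken (reactants):
    N–H: 12 × 401 = 4812
    O=O: 3 × 514 = 1542
    Σ(broken) = 6354 kJ
  Bonds formed (products):
    N≡N: 2 × 959 = 1918
    O–H: 12 × 479 = 5748
    Σ(formed) = 7666 kJ
  ΔH_II = 6354 − 7666 = −1312 kJ
ΔH_I − ΔH_II = +1597 kJ, so reaction II has the more negative ΔH; |ΔH_I − ΔH_II| = 1597 kJ.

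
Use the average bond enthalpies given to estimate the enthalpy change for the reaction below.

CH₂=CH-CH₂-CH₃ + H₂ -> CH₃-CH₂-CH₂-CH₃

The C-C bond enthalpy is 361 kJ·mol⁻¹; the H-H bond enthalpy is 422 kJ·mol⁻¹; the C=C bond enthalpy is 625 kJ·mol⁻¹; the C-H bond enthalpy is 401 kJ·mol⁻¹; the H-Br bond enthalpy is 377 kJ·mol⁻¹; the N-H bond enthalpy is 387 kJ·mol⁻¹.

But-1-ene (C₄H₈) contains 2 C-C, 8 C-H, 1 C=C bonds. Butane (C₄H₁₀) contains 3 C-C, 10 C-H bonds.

ΔH ≈ −116 kJ

Bonds broken (reactants):
  C-C: 2 × 361 = 722
  C-H: 8 × 401 = 3208
  C=C: 1 × 625 = 625
  H-H: 1 × 422 = 422
  Σ(broken) = 4977 kJ
Bonds formed (products):
  C-C: 3 × 361 = 1083
  C-H: 10 × 401 = 4010
  Σ(formed) = 5093 kJ
ΔH = Σ(broken) − Σ(formed) = 4977 − 5093 = −116 kJ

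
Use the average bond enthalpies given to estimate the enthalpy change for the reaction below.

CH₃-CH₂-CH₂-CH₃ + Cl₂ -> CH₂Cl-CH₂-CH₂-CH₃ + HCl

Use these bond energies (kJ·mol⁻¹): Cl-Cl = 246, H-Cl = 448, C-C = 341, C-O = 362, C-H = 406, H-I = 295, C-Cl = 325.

ΔH ≈ −121 kJ

Bonds broken (reactants):
  C-C: 3 × 341 = 1023
  C-H: 10 × 406 = 4060
  Cl-Cl: 1 × 246 = 246
  Σ(broken) = 5329 kJ
Bonds formed (products):
  C-C: 3 × 341 = 1023
  C-Cl: 1 × 325 = 325
  C-H: 9 × 406 = 3654
  H-Cl: 1 × 448 = 448
  Σ(formed) = 5450 kJ
ΔH = Σ(broken) − Σ(formed) = 5329 − 5450 = −121 kJ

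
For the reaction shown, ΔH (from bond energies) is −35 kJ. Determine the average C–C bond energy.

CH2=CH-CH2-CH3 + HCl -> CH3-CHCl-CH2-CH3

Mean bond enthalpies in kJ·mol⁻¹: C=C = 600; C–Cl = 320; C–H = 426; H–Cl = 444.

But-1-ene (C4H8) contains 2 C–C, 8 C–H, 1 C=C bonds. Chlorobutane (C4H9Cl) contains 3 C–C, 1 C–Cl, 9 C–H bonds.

D(C–C) ≈ 333 kJ/mol

Let D be the C–C bond energy.
Σ(broken) = 2×D + 8×426 + 1×600 + 1×444 = 4452 + 2D
Σ(formed) = 3×D + 1×320 + 9×426 = 4154 + 3D
ΔH = Σ(broken) − Σ(formed) = (4452 + 2D) − (4154 + 3D) = +298 − D
Setting this equal to −35 kJ gives D = 333 kJ/mol.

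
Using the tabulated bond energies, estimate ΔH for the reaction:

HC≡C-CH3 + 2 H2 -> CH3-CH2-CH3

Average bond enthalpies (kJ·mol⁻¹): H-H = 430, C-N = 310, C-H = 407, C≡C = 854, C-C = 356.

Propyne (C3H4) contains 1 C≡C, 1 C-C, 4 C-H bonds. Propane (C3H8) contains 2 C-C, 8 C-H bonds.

Bonds broken (reactants):
  C≡C: 1 × 854 = 854
  C-C: 1 × 356 = 356
  C-H: 4 × 407 = 1628
  H-H: 2 × 430 = 860
  Σ(broken) = 3698 kJ
Bonds formed (products):
  C-C: 2 × 356 = 712
  C-H: 8 × 407 = 3256
  Σ(formed) = 3968 kJ
ΔH = Σ(broken) − Σ(formed) = 3698 − 3968 = −270 kJ

ΔH ≈ −270 kJ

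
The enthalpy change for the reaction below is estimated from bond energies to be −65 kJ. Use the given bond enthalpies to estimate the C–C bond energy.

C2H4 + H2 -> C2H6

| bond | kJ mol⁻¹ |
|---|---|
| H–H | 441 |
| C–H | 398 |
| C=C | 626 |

Let D be the C–C bond energy.
Σ(broken) = 4×398 + 1×626 + 1×441 = 2659
Σ(formed) = 1×D + 6×398 = 2388 + D
ΔH = Σ(broken) − Σ(formed) = (2659) − (2388 + D) = +271 − D
Setting this equal to −65 kJ gives D = 336 kJ/mol.

D(C–C) ≈ 336 kJ/mol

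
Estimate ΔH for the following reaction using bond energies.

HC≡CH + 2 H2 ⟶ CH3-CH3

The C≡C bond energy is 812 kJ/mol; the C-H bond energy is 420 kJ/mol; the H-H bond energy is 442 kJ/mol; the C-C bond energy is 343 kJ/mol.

ΔH ≈ −327 kJ

Bonds broken (reactants):
  C≡C: 1 × 812 = 812
  C-H: 2 × 420 = 840
  H-H: 2 × 442 = 884
  Σ(broken) = 2536 kJ
Bonds formed (products):
  C-C: 1 × 343 = 343
  C-H: 6 × 420 = 2520
  Σ(formed) = 2863 kJ
ΔH = Σ(broken) − Σ(formed) = 2536 − 2863 = −327 kJ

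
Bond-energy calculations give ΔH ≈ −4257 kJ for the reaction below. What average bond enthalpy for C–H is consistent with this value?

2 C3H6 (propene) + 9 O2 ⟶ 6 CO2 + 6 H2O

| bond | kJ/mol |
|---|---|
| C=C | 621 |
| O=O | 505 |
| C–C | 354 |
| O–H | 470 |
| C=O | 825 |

Let D be the C–H bond energy.
Σ(broken) = 2×354 + 12×D + 2×621 + 9×505 = 6495 + 12D
Σ(formed) = 12×825 + 12×470 = 15540
ΔH = Σ(broken) − Σ(formed) = (6495 + 12D) − (15540) = −9045 + 12D
Setting this equal to −4257 kJ gives 12D = 4788, so D = 399 kJ/mol.

D(C–H) ≈ 399 kJ/mol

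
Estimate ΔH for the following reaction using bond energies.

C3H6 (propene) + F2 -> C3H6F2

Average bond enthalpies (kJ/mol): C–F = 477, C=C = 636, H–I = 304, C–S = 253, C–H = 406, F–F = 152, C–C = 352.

Bonds broken (reactants):
  C–C: 1 × 352 = 352
  C–H: 6 × 406 = 2436
  C=C: 1 × 636 = 636
  F–F: 1 × 152 = 152
  Σ(broken) = 3576 kJ
Bonds formed (products):
  C–C: 2 × 352 = 704
  C–F: 2 × 477 = 954
  C–H: 6 × 406 = 2436
  Σ(formed) = 4094 kJ
ΔH = Σ(broken) − Σ(formed) = 3576 − 4094 = −518 kJ

ΔH ≈ −518 kJ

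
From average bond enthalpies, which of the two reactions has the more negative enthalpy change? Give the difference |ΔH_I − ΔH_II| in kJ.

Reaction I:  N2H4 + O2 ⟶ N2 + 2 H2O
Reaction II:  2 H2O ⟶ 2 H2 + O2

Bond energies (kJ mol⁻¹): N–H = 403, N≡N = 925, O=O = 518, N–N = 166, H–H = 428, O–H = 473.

Reaction I:
  Bonds broken (reactants):
    N–H: 4 × 403 = 1612
    N–N: 1 × 166 = 166
    O=O: 1 × 518 = 518
    Σ(broken) = 2296 kJ
  Bonds formed (products):
    N≡N: 1 × 925 = 925
    O–H: 4 × 473 = 1892
    Σ(formed) = 2817 kJ
  ΔH_I = 2296 − 2817 = −521 kJ
Reaction II:
  Bonds broken (reactants):
    O–H: 4 × 473 = 1892
    Σ(broken) = 1892 kJ
  Bonds formed (products):
    H–H: 2 × 428 = 856
    O=O: 1 × 518 = 518
    Σ(formed) = 1374 kJ
  ΔH_II = 1892 − 1374 = +518 kJ
ΔH_I − ΔH_II = −1039 kJ, so reaction I has the more negative ΔH; |ΔH_I − ΔH_II| = 1039 kJ.

Reaction I, by 1039 kJ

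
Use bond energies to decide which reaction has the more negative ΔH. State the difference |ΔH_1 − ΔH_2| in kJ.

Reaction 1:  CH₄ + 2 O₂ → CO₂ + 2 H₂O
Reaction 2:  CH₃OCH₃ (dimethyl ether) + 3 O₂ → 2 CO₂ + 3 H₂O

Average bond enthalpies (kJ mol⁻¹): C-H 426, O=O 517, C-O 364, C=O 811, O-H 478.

Reaction 1:
  Bonds broken (reactants):
    C-H: 4 × 426 = 1704
    O=O: 2 × 517 = 1034
    Σ(broken) = 2738 kJ
  Bonds formed (products):
    C=O: 2 × 811 = 1622
    O-H: 4 × 478 = 1912
    Σ(formed) = 3534 kJ
  ΔH_1 = 2738 − 3534 = −796 kJ
Reaction 2:
  Bonds broken (reactants):
    C-H: 6 × 426 = 2556
    C-O: 2 × 364 = 728
    O=O: 3 × 517 = 1551
    Σ(broken) = 4835 kJ
  Bonds formed (products):
    C=O: 4 × 811 = 3244
    O-H: 6 × 478 = 2868
    Σ(formed) = 6112 kJ
  ΔH_2 = 4835 − 6112 = −1277 kJ
ΔH_1 − ΔH_2 = +481 kJ, so reaction 2 has the more negative ΔH; |ΔH_1 − ΔH_2| = 481 kJ.

Reaction 2, by 481 kJ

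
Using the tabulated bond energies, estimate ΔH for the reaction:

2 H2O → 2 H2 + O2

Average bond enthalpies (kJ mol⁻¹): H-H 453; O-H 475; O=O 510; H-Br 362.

ΔH ≈ +484 kJ

Bonds broken (reactants):
  O-H: 4 × 475 = 1900
  Σ(broken) = 1900 kJ
Bonds formed (products):
  H-H: 2 × 453 = 906
  O=O: 1 × 510 = 510
  Σ(formed) = 1416 kJ
ΔH = Σ(broken) − Σ(formed) = 1900 − 1416 = +484 kJ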